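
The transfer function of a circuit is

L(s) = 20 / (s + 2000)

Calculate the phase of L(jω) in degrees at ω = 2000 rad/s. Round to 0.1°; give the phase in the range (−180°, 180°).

Substitute s = j2000:
Numerator: 20 = 20 + j0
Denominator: (j2000) + 2000 = 2000 + j2000
|N| = √(20² + 0²) ≈ 20, ∠N ≈ 0.00°
|D| = √(2000² + 2000²) ≈ 2828.4, ∠D ≈ 45.00°
∠L = 0.00° − 45.00° = -45.00°

-45.0°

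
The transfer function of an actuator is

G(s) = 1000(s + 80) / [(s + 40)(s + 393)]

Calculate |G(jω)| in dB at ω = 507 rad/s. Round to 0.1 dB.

3.9 dB

At s = jω = j507:
zero (s+80): 80 + j507 → |·| = √(80²+507²) = √263449 ≈ 513.27, ∠ = arctan(507/80) ≈ 81.03°
pole (s+40): 40 + j507 → |·| = √(40²+507²) = √258649 ≈ 508.58, ∠ = arctan(507/40) ≈ 85.49°
pole (s+393): 393 + j507 → |·| = √(393²+507²) = √411498 ≈ 641.48, ∠ = arctan(507/393) ≈ 52.22°
|G| = 1000 · 513.27 / 3.2624e+05 ≈ 1.5733
Gain = 20 log₁₀(1.5733) ≈ 3.94 dB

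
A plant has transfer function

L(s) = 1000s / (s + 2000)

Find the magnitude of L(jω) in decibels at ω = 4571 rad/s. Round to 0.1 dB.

At s = jω = j4571:
zero at origin: s = j4571 → |·| = 4571, ∠ = 90.00°
pole (s+2000): 2000 + j4571 → |·| = √(2000²+4571²) = √24894041 ≈ 4989.4, ∠ = arctan(4571/2000) ≈ 66.37°
|L| = 1000 · 4571 / 4989.4 ≈ 916.14
Gain = 20 log₁₀(916.14) ≈ 59.24 dB

59.2 dB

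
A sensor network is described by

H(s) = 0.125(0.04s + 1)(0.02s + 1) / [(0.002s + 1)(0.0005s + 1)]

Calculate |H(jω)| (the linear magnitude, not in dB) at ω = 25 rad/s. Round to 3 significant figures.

0.197

At ω = 25 rad/s:
zero (1 + j25·0.04) = 1 + j1 → |·| ≈ 1.4142, ∠ ≈ 45.00°
zero (1 + j25·0.02) = 1 + j0.5 → |·| ≈ 1.118, ∠ ≈ 26.57°
pole (1 + j25·0.002) = 1 + j0.05 → |·| ≈ 1.0012, ∠ ≈ 2.86°
pole (1 + j25·0.0005) = 1 + j0.0125 → |·| ≈ 1.0001, ∠ ≈ 0.72°
|H| = 0.125 · 1.4142 · 1.118 / (1.0012 · 1.0001) ≈ 0.19738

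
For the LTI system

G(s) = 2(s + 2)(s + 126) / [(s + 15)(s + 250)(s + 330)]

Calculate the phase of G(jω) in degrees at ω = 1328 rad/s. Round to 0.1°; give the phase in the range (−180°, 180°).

At s = jω = j1328:
zero (s+2): 2 + j1328 → |·| = √(2²+1328²) = √1763588 ≈ 1328, ∠ = arctan(1328/2) ≈ 89.91°
zero (s+126): 126 + j1328 → |·| = √(126²+1328²) = √1779460 ≈ 1334, ∠ = arctan(1328/126) ≈ 84.58°
pole (s+15): 15 + j1328 → |·| = √(15²+1328²) = √1763809 ≈ 1328.1, ∠ = arctan(1328/15) ≈ 89.35°
pole (s+250): 250 + j1328 → |·| = √(250²+1328²) = √1826084 ≈ 1351.3, ∠ = arctan(1328/250) ≈ 79.34°
pole (s+330): 330 + j1328 → |·| = √(330²+1328²) = √1872484 ≈ 1368.4, ∠ = arctan(1328/330) ≈ 76.04°
∠G = 174.49° − 244.73° = -70.24°

-70.2°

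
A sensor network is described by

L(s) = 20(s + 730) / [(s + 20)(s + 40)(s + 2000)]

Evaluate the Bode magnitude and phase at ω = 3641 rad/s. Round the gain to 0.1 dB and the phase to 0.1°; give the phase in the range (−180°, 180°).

-117.4 dB, -161.6°

At s = jω = j3641:
zero (s+730): 730 + j3641 → |·| = √(730²+3641²) = √13789781 ≈ 3713.5, ∠ = arctan(3641/730) ≈ 78.66°
pole (s+20): 20 + j3641 → |·| = √(20²+3641²) = √13257281 ≈ 3641.1, ∠ = arctan(3641/20) ≈ 89.69°
pole (s+40): 40 + j3641 → |·| = √(40²+3641²) = √13258481 ≈ 3641.2, ∠ = arctan(3641/40) ≈ 89.37°
pole (s+2000): 2000 + j3641 → |·| = √(2000²+3641²) = √17256881 ≈ 4154.1, ∠ = arctan(3641/2000) ≈ 61.22°
|L| = 20 · 3713.5 / 5.5075e+10 ≈ 1.3485e-06
Gain = 20 log₁₀(1.3485e-06) ≈ -117.40 dB
∠L = 78.66° − 240.28° = -161.62°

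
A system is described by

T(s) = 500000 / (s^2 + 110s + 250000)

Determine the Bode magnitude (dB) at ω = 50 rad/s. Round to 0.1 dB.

6.1 dB

At s = jω = j50:
quadratic: (j50)² + 110·j50 + 250000 = 247500 + j5500 → |·| ≈ 2.4756e+05, ∠ ≈ 1.27°
|T| = 500000 / 2.4756e+05 ≈ 2.0197
Gain = 20 log₁₀(2.0197) ≈ 6.11 dB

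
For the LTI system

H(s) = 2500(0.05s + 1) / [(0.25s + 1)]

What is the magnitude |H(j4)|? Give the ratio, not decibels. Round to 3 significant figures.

1.80e+03

At ω = 4 rad/s:
zero (1 + j4·0.05) = 1 + j0.2 → |·| ≈ 1.0198, ∠ ≈ 11.31°
pole (1 + j4·0.25) = 1 + j1 → |·| ≈ 1.4142, ∠ ≈ 45.00°
|H| = 2500 · 1.0198 / (1.4142) ≈ 1802.8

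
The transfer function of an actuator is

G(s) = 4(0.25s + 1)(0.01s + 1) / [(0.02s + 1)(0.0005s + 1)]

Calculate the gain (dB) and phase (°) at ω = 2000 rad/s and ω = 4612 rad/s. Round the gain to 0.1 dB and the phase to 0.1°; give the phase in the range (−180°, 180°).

ω = 2000: 57.0 dB, 43.5°; ω = 4612: 59.3 dB, 22.8°

At ω = 2000 rad/s:
zero (1 + j2000·0.25) = 1 + j500 → |·| ≈ 500, ∠ ≈ 89.89°
zero (1 + j2000·0.01) = 1 + j20 → |·| ≈ 20.025, ∠ ≈ 87.14°
pole (1 + j2000·0.02) = 1 + j40 → |·| ≈ 40.012, ∠ ≈ 88.57°
pole (1 + j2000·0.0005) = 1 + j1 → |·| ≈ 1.4142, ∠ ≈ 45.00°
|G| = 4 · 500 · 20.025 / (40.012 · 1.4142) ≈ 707.79
Gain = 20 log₁₀(707.79) ≈ 57.00 dB
∠G = (89.89° + 87.14°) − (88.57° + 45.00°) = 43.46°

At ω = 4612 rad/s:
zero (1 + j4612·0.25) = 1 + j1153 → |·| ≈ 1153, ∠ ≈ 89.95°
zero (1 + j4612·0.01) = 1 + j46.12 → |·| ≈ 46.131, ∠ ≈ 88.76°
pole (1 + j4612·0.02) = 1 + j92.24 → |·| ≈ 92.245, ∠ ≈ 89.38°
pole (1 + j4612·0.0005) = 1 + j2.306 → |·| ≈ 2.5135, ∠ ≈ 66.56°
|G| = 4 · 1153 · 46.131 / (92.245 · 2.5135) ≈ 917.61
Gain = 20 log₁₀(917.61) ≈ 59.25 dB
∠G = (89.95° + 88.76°) − (89.38° + 66.56°) = 22.77°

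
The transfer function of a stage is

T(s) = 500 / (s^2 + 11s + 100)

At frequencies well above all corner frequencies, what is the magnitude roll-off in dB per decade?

Each pole contributes −20 dB/decade at high frequency; each zero contributes +20 dB/decade.
Net: 0 zero(s) − 2 pole(s) → -40 dB/decade.

-40 dB/decade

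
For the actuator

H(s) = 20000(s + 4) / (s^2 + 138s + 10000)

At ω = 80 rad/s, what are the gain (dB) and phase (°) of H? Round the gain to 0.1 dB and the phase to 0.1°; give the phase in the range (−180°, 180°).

42.8 dB, 15.2°

At s = jω = j80:
zero (s+4): 4 + j80 → |·| = √(4²+80²) = √6416 ≈ 80.1, ∠ = arctan(80/4) ≈ 87.14°
quadratic: (j80)² + 138·j80 + 10000 = 3600 + j11040 → |·| ≈ 11612, ∠ ≈ 71.94°
|H| = 20000 · 80.1 / 11612 ≈ 137.96
Gain = 20 log₁₀(137.96) ≈ 42.80 dB
∠H = 87.14° − 71.94° = 15.20°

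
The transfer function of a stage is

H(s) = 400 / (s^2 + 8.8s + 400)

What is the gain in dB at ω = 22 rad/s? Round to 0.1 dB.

5.6 dB

At s = jω = j22:
quadratic: (j22)² + 8.8·j22 + 400 = -84 + j193.6 → |·| ≈ 211.04, ∠ ≈ 113.46°
|H| = 400 / 211.04 ≈ 1.8954
Gain = 20 log₁₀(1.8954) ≈ 5.55 dB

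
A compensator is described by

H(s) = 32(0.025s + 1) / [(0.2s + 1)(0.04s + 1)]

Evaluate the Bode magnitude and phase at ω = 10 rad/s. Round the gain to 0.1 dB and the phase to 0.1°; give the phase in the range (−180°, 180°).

At ω = 10 rad/s:
zero (1 + j10·0.025) = 1 + j0.25 → |·| ≈ 1.0308, ∠ ≈ 14.04°
pole (1 + j10·0.2) = 1 + j2 → |·| ≈ 2.2361, ∠ ≈ 63.43°
pole (1 + j10·0.04) = 1 + j0.4 → |·| ≈ 1.077, ∠ ≈ 21.80°
|H| = 32 · 1.0308 / (2.2361 · 1.077) ≈ 13.697
Gain = 20 log₁₀(13.697) ≈ 22.73 dB
∠H = (14.04°) − (63.43° + 21.80°) = -71.19°

22.7 dB, -71.2°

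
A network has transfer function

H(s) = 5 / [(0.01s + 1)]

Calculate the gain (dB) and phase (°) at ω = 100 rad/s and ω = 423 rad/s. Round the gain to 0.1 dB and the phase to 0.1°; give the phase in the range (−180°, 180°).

ω = 100: 11.0 dB, -45.0°; ω = 423: 1.2 dB, -76.7°

At ω = 100 rad/s:
pole (1 + j100·0.01) = 1 + j1 → |·| ≈ 1.4142, ∠ ≈ 45.00°
|H| = 5 · 1 / (1.4142) ≈ 3.5356
Gain = 20 log₁₀(3.5356) ≈ 10.97 dB
∠H = (0°) − (45.00°) = -45.00°

At ω = 423 rad/s:
pole (1 + j423·0.01) = 1 + j4.23 → |·| ≈ 4.3466, ∠ ≈ 76.70°
|H| = 5 · 1 / (4.3466) ≈ 1.1503
Gain = 20 log₁₀(1.1503) ≈ 1.22 dB
∠H = (0°) − (76.70°) = -76.70°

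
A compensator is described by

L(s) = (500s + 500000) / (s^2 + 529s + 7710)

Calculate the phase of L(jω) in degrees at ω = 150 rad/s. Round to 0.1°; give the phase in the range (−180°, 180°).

-92.0°

Substitute s = j150:
Numerator: 500(j150) + 500000 = 500000 + j75000
Denominator: (j150)^2 + 529(j150) + 7710 = -14790 + j79350
|N| = √(500000² + 75000²) ≈ 5.0559e+05, ∠N ≈ 8.53°
|D| = √(14790² + 79350²) ≈ 80717, ∠D ≈ 100.56°
∠L = 8.53° − 100.56° = -92.03°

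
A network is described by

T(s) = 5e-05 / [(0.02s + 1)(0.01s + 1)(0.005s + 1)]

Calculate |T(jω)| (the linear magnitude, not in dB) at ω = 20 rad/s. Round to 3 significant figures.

4.53e-05

At ω = 20 rad/s:
pole (1 + j20·0.02) = 1 + j0.4 → |·| ≈ 1.077, ∠ ≈ 21.80°
pole (1 + j20·0.01) = 1 + j0.2 → |·| ≈ 1.0198, ∠ ≈ 11.31°
pole (1 + j20·0.005) = 1 + j0.1 → |·| ≈ 1.005, ∠ ≈ 5.71°
|T| = 5e-05 · 1 / (1.077 · 1.0198 · 1.005) ≈ 4.5297e-05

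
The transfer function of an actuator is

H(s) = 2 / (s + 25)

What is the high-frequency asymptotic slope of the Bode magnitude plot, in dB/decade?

Each pole contributes −20 dB/decade at high frequency; each zero contributes +20 dB/decade.
Net: 0 zero(s) − 1 pole(s) → -20 dB/decade.

-20 dB/decade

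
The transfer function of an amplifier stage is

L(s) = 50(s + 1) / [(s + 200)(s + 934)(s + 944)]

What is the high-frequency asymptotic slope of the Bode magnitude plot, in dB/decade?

Each pole contributes −20 dB/decade at high frequency; each zero contributes +20 dB/decade.
Net: 1 zero(s) − 3 pole(s) → -40 dB/decade.

-40 dB/decade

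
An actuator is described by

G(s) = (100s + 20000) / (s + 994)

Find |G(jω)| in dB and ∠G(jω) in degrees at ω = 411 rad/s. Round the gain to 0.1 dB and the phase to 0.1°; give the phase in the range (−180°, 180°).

32.6 dB, 41.6°

Substitute s = j411:
Numerator: 100(j411) + 20000 = 20000 + j41100
Denominator: (j411) + 994 = 994 + j411
|N| = √(20000² + 41100²) ≈ 45708, ∠N ≈ 64.05°
|D| = √(994² + 411²) ≈ 1075.6, ∠D ≈ 22.46°
|G| = 45708 / 1075.6 ≈ 42.495
Gain = 20 log₁₀(42.495) ≈ 32.57 dB
∠G = 64.05° − 22.46° = 41.59°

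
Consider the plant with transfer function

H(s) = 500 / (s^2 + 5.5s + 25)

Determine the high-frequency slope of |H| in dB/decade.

-40 dB/decade

Each pole contributes −20 dB/decade at high frequency; each zero contributes +20 dB/decade.
Net: 0 zero(s) − 2 pole(s) → -40 dB/decade.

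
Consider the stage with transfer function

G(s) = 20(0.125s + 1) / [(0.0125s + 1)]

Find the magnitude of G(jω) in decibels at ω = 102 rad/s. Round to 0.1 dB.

At ω = 102 rad/s:
zero (1 + j102·0.125) = 1 + j12.75 → |·| ≈ 12.789, ∠ ≈ 85.52°
pole (1 + j102·0.0125) = 1 + j1.275 → |·| ≈ 1.6204, ∠ ≈ 51.89°
|G| = 20 · 12.789 / (1.6204) ≈ 157.85
Gain = 20 log₁₀(157.85) ≈ 43.96 dB

44.0 dB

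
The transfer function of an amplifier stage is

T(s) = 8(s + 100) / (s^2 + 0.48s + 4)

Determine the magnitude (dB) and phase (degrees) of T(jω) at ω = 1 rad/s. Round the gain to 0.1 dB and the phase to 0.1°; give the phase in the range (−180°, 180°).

At s = jω = j1:
zero (s+100): 100 + j1 → |·| = √(100²+1²) = √10001 ≈ 100, ∠ = arctan(1/100) ≈ 0.57°
quadratic: (j1)² + 0.48·j1 + 4 = 3 + j0.48 → |·| ≈ 3.0382, ∠ ≈ 9.09°
|T| = 8 · 100 / 3.0382 ≈ 263.31
Gain = 20 log₁₀(263.31) ≈ 48.41 dB
∠T = 0.57° − 9.09° = -8.52°

48.4 dB, -8.5°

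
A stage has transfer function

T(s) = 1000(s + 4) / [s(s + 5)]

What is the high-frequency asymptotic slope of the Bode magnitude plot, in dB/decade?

-20 dB/decade

Each pole contributes −20 dB/decade at high frequency; each zero contributes +20 dB/decade.
Net: 1 zero(s) − 2 pole(s) → -20 dB/decade.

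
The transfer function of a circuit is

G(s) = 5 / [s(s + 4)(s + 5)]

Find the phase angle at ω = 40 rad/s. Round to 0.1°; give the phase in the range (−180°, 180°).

At s = jω = j40:
pole (s+4): 4 + j40 → |·| = √(4²+40²) = √1616 ≈ 40.2, ∠ = arctan(40/4) ≈ 84.29°
pole (s+5): 5 + j40 → |·| = √(5²+40²) = √1625 ≈ 40.311, ∠ = arctan(40/5) ≈ 82.87°
pole at origin: |s| = 40, ∠ = 90.00° (in denominator)
∠G = 0.00° − 257.16° = -257.16° ≡ 102.84° (principal value)

102.8°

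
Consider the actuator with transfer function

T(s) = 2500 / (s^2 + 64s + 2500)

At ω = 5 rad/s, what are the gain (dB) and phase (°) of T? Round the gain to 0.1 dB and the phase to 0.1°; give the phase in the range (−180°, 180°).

0.0 dB, -7.4°

At s = jω = j5:
quadratic: (j5)² + 64·j5 + 2500 = 2475 + j320 → |·| ≈ 2495.6, ∠ ≈ 7.37°
|T| = 2500 / 2495.6 ≈ 1.0018
Gain = 20 log₁₀(1.0018) ≈ 0.02 dB
∠T = 0.00° − 7.37° = -7.37°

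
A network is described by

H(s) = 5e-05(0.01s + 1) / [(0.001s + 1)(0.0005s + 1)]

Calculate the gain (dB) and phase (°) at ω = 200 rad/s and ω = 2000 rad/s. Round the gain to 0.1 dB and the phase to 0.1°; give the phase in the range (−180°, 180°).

ω = 200: -79.2 dB, 46.4°; ω = 2000: -70.0 dB, -21.3°

At ω = 200 rad/s:
zero (1 + j200·0.01) = 1 + j2 → |·| ≈ 2.2361, ∠ ≈ 63.43°
pole (1 + j200·0.001) = 1 + j0.2 → |·| ≈ 1.0198, ∠ ≈ 11.31°
pole (1 + j200·0.0005) = 1 + j0.1 → |·| ≈ 1.005, ∠ ≈ 5.71°
|H| = 5e-05 · 2.2361 / (1.0198 · 1.005) ≈ 0.00010909
Gain = 20 log₁₀(0.00010909) ≈ -79.24 dB
∠H = (63.43°) − (11.31° + 5.71°) = 46.41°

At ω = 2000 rad/s:
zero (1 + j2000·0.01) = 1 + j20 → |·| ≈ 20.025, ∠ ≈ 87.14°
pole (1 + j2000·0.001) = 1 + j2 → |·| ≈ 2.2361, ∠ ≈ 63.43°
pole (1 + j2000·0.0005) = 1 + j1 → |·| ≈ 1.4142, ∠ ≈ 45.00°
|H| = 5e-05 · 20.025 / (2.2361 · 1.4142) ≈ 0.00031662
Gain = 20 log₁₀(0.00031662) ≈ -69.99 dB
∠H = (87.14°) − (63.43° + 45.00°) = -21.29°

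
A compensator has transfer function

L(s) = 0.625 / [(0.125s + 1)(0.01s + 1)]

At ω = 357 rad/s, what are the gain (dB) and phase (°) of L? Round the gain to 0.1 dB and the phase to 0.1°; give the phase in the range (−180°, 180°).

At ω = 357 rad/s:
pole (1 + j357·0.125) = 1 + j44.625 → |·| ≈ 44.636, ∠ ≈ 88.72°
pole (1 + j357·0.01) = 1 + j3.57 → |·| ≈ 3.7074, ∠ ≈ 74.35°
|L| = 0.625 · 1 / (44.636 · 3.7074) ≈ 0.0037768
Gain = 20 log₁₀(0.0037768) ≈ -48.46 dB
∠L = (0°) − (88.72° + 74.35°) = -163.07°

-48.5 dB, -163.1°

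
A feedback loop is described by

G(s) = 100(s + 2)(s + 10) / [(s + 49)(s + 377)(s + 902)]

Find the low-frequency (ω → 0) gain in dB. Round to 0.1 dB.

G(0) = 100·2·10 / (49·377·902) ≈ 0.00012003
20 log₁₀(0.00012003) ≈ -78.41 dB

-78.4 dB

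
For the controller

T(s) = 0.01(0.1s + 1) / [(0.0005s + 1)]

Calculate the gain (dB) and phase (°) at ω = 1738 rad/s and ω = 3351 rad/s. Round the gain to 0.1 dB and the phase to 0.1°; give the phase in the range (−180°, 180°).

ω = 1738: 2.4 dB, 48.7°; ω = 3351: 4.7 dB, 30.7°

At ω = 1738 rad/s:
zero (1 + j1738·0.1) = 1 + j173.8 → |·| ≈ 173.8, ∠ ≈ 89.67°
pole (1 + j1738·0.0005) = 1 + j0.869 → |·| ≈ 1.3248, ∠ ≈ 40.99°
|T| = 0.01 · 173.8 / (1.3248) ≈ 1.3119
Gain = 20 log₁₀(1.3119) ≈ 2.36 dB
∠T = (89.67°) − (40.99°) = 48.68°

At ω = 3351 rad/s:
zero (1 + j3351·0.1) = 1 + j335.1 → |·| ≈ 335.1, ∠ ≈ 89.83°
pole (1 + j3351·0.0005) = 1 + j1.6755 → |·| ≈ 1.9512, ∠ ≈ 59.17°
|T| = 0.01 · 335.1 / (1.9512) ≈ 1.7174
Gain = 20 log₁₀(1.7174) ≈ 4.70 dB
∠T = (89.83°) − (59.17°) = 30.66°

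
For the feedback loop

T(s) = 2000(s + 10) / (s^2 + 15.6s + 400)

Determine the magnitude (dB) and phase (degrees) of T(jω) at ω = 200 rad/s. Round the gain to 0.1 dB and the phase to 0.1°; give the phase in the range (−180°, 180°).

20.1 dB, -88.4°

At s = jω = j200:
zero (s+10): 10 + j200 → |·| = √(10²+200²) = √40100 ≈ 200.25, ∠ = arctan(200/10) ≈ 87.14°
quadratic: (j200)² + 15.6·j200 + 400 = -39600 + j3120 → |·| ≈ 39723, ∠ ≈ 175.50°
|T| = 2000 · 200.25 / 39723 ≈ 10.082
Gain = 20 log₁₀(10.082) ≈ 20.07 dB
∠T = 87.14° − 175.50° = -88.36°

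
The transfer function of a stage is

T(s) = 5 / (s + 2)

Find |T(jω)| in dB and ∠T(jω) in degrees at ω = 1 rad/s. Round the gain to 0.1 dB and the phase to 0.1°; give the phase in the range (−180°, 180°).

7.0 dB, -26.6°

At s = jω = j1:
pole (s+2): 2 + j1 → |·| = √(2²+1²) = √5 ≈ 2.2361, ∠ = arctan(1/2) ≈ 26.57°
|T| = 5 / 2.2361 ≈ 2.236
Gain = 20 log₁₀(2.236) ≈ 6.99 dB
∠T = 0.00° − 26.57° = -26.57°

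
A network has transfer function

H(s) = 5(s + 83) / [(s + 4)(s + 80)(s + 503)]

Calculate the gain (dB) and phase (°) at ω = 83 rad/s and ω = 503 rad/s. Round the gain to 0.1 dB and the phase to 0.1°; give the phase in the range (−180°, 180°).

ω = 83: -78.4 dB, -97.7°; ω = 503: -97.1 dB, -134.9°

At s = jω = j83:
zero (s+83): 83 + j83 → |·| = √(83²+83²) = √13778 ≈ 117.38, ∠ = arctan(83/83) ≈ 45.00°
pole (s+4): 4 + j83 → |·| = √(4²+83²) = √6905 ≈ 83.096, ∠ = arctan(83/4) ≈ 87.24°
pole (s+80): 80 + j83 → |·| = √(80²+83²) = √13289 ≈ 115.28, ∠ = arctan(83/80) ≈ 46.05°
pole (s+503): 503 + j83 → |·| = √(503²+83²) = √259898 ≈ 509.8, ∠ = arctan(83/503) ≈ 9.37°
|H| = 5 · 117.38 / 4.8835e+06 ≈ 0.00012018
Gain = 20 log₁₀(0.00012018) ≈ -78.40 dB
∠H = 45.00° − 142.66° = -97.66°

At s = jω = j503:
zero (s+83): 83 + j503 → |·| = √(83²+503²) = √259898 ≈ 509.8, ∠ = arctan(503/83) ≈ 80.63°
pole (s+4): 4 + j503 → |·| = √(4²+503²) = √253025 ≈ 503.02, ∠ = arctan(503/4) ≈ 89.54°
pole (s+80): 80 + j503 → |·| = √(80²+503²) = √259409 ≈ 509.32, ∠ = arctan(503/80) ≈ 80.96°
pole (s+503): 503 + j503 → |·| = √(503²+503²) = √506018 ≈ 711.35, ∠ = arctan(503/503) ≈ 45.00°
|H| = 5 · 509.8 / 1.8225e+08 ≈ 1.3986e-05
Gain = 20 log₁₀(1.3986e-05) ≈ -97.09 dB
∠H = 80.63° − 215.50° = -134.87°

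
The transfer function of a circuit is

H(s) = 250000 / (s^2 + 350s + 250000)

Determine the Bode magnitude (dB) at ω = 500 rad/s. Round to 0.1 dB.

3.1 dB

At s = jω = j500:
quadratic: (j500)² + 350·j500 + 250000 = 0 + j175000 → |·| ≈ 1.75e+05, ∠ ≈ 90.00°
|H| = 250000 / 1.75e+05 ≈ 1.4286
Gain = 20 log₁₀(1.4286) ≈ 3.10 dB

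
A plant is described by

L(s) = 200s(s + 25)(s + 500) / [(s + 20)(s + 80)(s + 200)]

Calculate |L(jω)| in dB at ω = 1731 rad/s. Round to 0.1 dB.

At s = jω = j1731:
zero (s+25): 25 + j1731 → |·| = √(25²+1731²) = √2996986 ≈ 1731.2, ∠ = arctan(1731/25) ≈ 89.17°
zero (s+500): 500 + j1731 → |·| = √(500²+1731²) = √3246361 ≈ 1801.8, ∠ = arctan(1731/500) ≈ 73.89°
zero at origin: s = j1731 → |·| = 1731, ∠ = 90.00°
pole (s+20): 20 + j1731 → |·| = √(20²+1731²) = √2996761 ≈ 1731.1, ∠ = arctan(1731/20) ≈ 89.34°
pole (s+80): 80 + j1731 → |·| = √(80²+1731²) = √3002761 ≈ 1732.8, ∠ = arctan(1731/80) ≈ 87.35°
pole (s+200): 200 + j1731 → |·| = √(200²+1731²) = √3036361 ≈ 1742.5, ∠ = arctan(1731/200) ≈ 83.41°
|L| = 200 · 5.3995e+09 / 5.2269e+09 ≈ 206.6
Gain = 20 log₁₀(206.6) ≈ 46.30 dB

46.3 dB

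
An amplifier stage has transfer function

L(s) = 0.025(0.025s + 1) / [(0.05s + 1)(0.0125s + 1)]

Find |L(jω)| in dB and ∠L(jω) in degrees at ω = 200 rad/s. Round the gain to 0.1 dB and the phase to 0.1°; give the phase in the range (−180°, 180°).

At ω = 200 rad/s:
zero (1 + j200·0.025) = 1 + j5 → |·| ≈ 5.099, ∠ ≈ 78.69°
pole (1 + j200·0.05) = 1 + j10 → |·| ≈ 10.05, ∠ ≈ 84.29°
pole (1 + j200·0.0125) = 1 + j2.5 → |·| ≈ 2.6926, ∠ ≈ 68.20°
|L| = 0.025 · 5.099 / (10.05 · 2.6926) ≈ 0.0047107
Gain = 20 log₁₀(0.0047107) ≈ -46.54 dB
∠L = (78.69°) − (84.29° + 68.20°) = -73.80°

-46.5 dB, -73.8°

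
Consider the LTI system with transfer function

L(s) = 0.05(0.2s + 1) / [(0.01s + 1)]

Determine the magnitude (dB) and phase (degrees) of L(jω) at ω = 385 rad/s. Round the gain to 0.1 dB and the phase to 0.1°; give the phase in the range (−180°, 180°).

At ω = 385 rad/s:
zero (1 + j385·0.2) = 1 + j77 → |·| ≈ 77.006, ∠ ≈ 89.26°
pole (1 + j385·0.01) = 1 + j3.85 → |·| ≈ 3.9778, ∠ ≈ 75.44°
|L| = 0.05 · 77.006 / (3.9778) ≈ 0.96795
Gain = 20 log₁₀(0.96795) ≈ -0.28 dB
∠L = (89.26°) − (75.44°) = 13.82°

-0.3 dB, 13.8°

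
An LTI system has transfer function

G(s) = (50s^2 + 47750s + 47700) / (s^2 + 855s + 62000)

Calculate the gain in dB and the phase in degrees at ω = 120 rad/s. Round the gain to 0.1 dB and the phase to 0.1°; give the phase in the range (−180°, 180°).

Substitute s = j120:
Numerator: 50(j120)^2 + 47750(j120) + 47700 = -672300 + j5730000
Denominator: (j120)^2 + 855(j120) + 62000 = 47600 + j102600
|N| = √(672300² + 5730000²) ≈ 5.7693e+06, ∠N ≈ 96.69°
|D| = √(47600² + 102600²) ≈ 1.131e+05, ∠D ≈ 65.11°
|G| = 5.7693e+06 / 1.131e+05 ≈ 51.011
Gain = 20 log₁₀(51.011) ≈ 34.15 dB
∠G = 96.69° − 65.11° = 31.58°

34.2 dB, 31.6°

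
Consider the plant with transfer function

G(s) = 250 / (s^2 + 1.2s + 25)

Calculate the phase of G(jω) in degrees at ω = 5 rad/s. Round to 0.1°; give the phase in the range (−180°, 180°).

-90.0°

At s = jω = j5:
quadratic: (j5)² + 1.2·j5 + 25 = 0 + j6 → |·| ≈ 6, ∠ ≈ 90.00°
∠G = 0.00° − 90.00° = -90.00°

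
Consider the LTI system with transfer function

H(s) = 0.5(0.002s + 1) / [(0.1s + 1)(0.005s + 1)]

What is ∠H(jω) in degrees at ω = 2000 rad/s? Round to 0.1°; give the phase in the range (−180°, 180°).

At ω = 2000 rad/s:
zero (1 + j2000·0.002) = 1 + j4 → |·| ≈ 4.1231, ∠ ≈ 75.96°
pole (1 + j2000·0.1) = 1 + j200 → |·| ≈ 200, ∠ ≈ 89.71°
pole (1 + j2000·0.005) = 1 + j10 → |·| ≈ 10.05, ∠ ≈ 84.29°
∠H = (75.96°) − (89.71° + 84.29°) = -98.04°

-98.0°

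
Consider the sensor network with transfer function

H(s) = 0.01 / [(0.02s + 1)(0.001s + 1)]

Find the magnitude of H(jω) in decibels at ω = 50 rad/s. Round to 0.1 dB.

-43.0 dB

At ω = 50 rad/s:
pole (1 + j50·0.02) = 1 + j1 → |·| ≈ 1.4142, ∠ ≈ 45.00°
pole (1 + j50·0.001) = 1 + j0.05 → |·| ≈ 1.0012, ∠ ≈ 2.86°
|H| = 0.01 · 1 / (1.4142 · 1.0012) ≈ 0.0070627
Gain = 20 log₁₀(0.0070627) ≈ -43.02 dB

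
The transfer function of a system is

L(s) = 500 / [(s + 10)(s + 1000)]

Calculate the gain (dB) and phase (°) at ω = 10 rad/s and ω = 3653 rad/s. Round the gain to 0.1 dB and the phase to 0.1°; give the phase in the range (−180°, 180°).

At s = jω = j10:
pole (s+10): 10 + j10 → |·| = √(10²+10²) = √200 ≈ 14.142, ∠ = arctan(10/10) ≈ 45.00°
pole (s+1000): 1000 + j10 → |·| = √(1000²+10²) = √1000100 ≈ 1000, ∠ = arctan(10/1000) ≈ 0.57°
|L| = 500 / 14142 ≈ 0.035356
Gain = 20 log₁₀(0.035356) ≈ -29.03 dB
∠L = 0.00° − 45.57° = -45.57°

At s = jω = j3653:
pole (s+10): 10 + j3653 → |·| = √(10²+3653²) = √13344509 ≈ 3653, ∠ = arctan(3653/10) ≈ 89.84°
pole (s+1000): 1000 + j3653 → |·| = √(1000²+3653²) = √14344409 ≈ 3787.4, ∠ = arctan(3653/1000) ≈ 74.69°
|L| = 500 / 1.3835e+07 ≈ 3.614e-05
Gain = 20 log₁₀(3.614e-05) ≈ -88.84 dB
∠L = 0.00° − 164.53° = -164.53°

ω = 10: -29.0 dB, -45.6°; ω = 3653: -88.8 dB, -164.5°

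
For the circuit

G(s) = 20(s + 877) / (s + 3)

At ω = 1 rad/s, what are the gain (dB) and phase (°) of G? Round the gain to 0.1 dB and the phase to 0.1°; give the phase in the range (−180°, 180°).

74.9 dB, -18.4°

At s = jω = j1:
zero (s+877): 877 + j1 → |·| = √(877²+1²) = √769130 ≈ 877, ∠ = arctan(1/877) ≈ 0.07°
pole (s+3): 3 + j1 → |·| = √(3²+1²) = √10 ≈ 3.1623, ∠ = arctan(1/3) ≈ 18.43°
|G| = 20 · 877 / 3.1623 ≈ 5546.6
Gain = 20 log₁₀(5546.6) ≈ 74.88 dB
∠G = 0.07° − 18.43° = -18.36°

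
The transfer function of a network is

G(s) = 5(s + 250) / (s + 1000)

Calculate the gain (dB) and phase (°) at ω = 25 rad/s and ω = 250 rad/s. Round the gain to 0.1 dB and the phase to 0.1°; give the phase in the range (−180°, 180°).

At s = jω = j25:
zero (s+250): 250 + j25 → |·| = √(250²+25²) = √63125 ≈ 251.25, ∠ = arctan(25/250) ≈ 5.71°
pole (s+1000): 1000 + j25 → |·| = √(1000²+25²) = √1000625 ≈ 1000.3, ∠ = arctan(25/1000) ≈ 1.43°
|G| = 5 · 251.25 / 1000.3 ≈ 1.2559
Gain = 20 log₁₀(1.2559) ≈ 1.98 dB
∠G = 5.71° − 1.43° = 4.28°

At s = jω = j250:
zero (s+250): 250 + j250 → |·| = √(250²+250²) = √125000 ≈ 353.55, ∠ = arctan(250/250) ≈ 45.00°
pole (s+1000): 1000 + j250 → |·| = √(1000²+250²) = √1062500 ≈ 1030.8, ∠ = arctan(250/1000) ≈ 14.04°
|G| = 5 · 353.55 / 1030.8 ≈ 1.7149
Gain = 20 log₁₀(1.7149) ≈ 4.68 dB
∠G = 45.00° − 14.04° = 30.96°

ω = 25: 2.0 dB, 4.3°; ω = 250: 4.7 dB, 31.0°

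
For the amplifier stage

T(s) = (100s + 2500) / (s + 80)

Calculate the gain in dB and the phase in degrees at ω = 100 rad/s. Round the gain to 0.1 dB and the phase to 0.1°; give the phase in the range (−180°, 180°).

38.1 dB, 24.6°

Substitute s = j100:
Numerator: 100(j100) + 2500 = 2500 + j10000
Denominator: (j100) + 80 = 80 + j100
|N| = √(2500² + 10000²) ≈ 10308, ∠N ≈ 75.96°
|D| = √(80² + 100²) ≈ 128.06, ∠D ≈ 51.34°
|T| = 10308 / 128.06 ≈ 80.494
Gain = 20 log₁₀(80.494) ≈ 38.12 dB
∠T = 75.96° − 51.34° = 24.62°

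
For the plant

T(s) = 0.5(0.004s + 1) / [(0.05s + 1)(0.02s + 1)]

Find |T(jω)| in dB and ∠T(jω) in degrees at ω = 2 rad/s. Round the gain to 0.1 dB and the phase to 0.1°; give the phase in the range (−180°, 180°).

At ω = 2 rad/s:
zero (1 + j2·0.004) = 1 + j0.008 → |·| ≈ 1, ∠ ≈ 0.46°
pole (1 + j2·0.05) = 1 + j0.1 → |·| ≈ 1.005, ∠ ≈ 5.71°
pole (1 + j2·0.02) = 1 + j0.04 → |·| ≈ 1.0008, ∠ ≈ 2.29°
|T| = 0.5 · 1 / (1.005 · 1.0008) ≈ 0.49711
Gain = 20 log₁₀(0.49711) ≈ -6.07 dB
∠T = (0.46°) − (5.71° + 2.29°) = -7.54°

-6.1 dB, -7.5°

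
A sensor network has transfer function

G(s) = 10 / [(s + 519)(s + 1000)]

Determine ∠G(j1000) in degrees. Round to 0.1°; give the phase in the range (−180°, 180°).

-107.6°

At s = jω = j1000:
pole (s+519): 519 + j1000 → |·| = √(519²+1000²) = √1269361 ≈ 1126.7, ∠ = arctan(1000/519) ≈ 62.57°
pole (s+1000): 1000 + j1000 → |·| = √(1000²+1000²) = √2000000 ≈ 1414.2, ∠ = arctan(1000/1000) ≈ 45.00°
∠G = 0.00° − 107.57° = -107.57°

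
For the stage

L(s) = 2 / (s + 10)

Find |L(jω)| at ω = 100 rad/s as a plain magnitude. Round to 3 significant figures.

0.0199

Substitute s = j100:
Numerator: 2 = 2 + j0
Denominator: (j100) + 10 = 10 + j100
|N| = √(2² + 0²) ≈ 2, ∠N ≈ 0.00°
|D| = √(10² + 100²) ≈ 100.5, ∠D ≈ 84.29°
|L| = 2 / 100.5 ≈ 0.0199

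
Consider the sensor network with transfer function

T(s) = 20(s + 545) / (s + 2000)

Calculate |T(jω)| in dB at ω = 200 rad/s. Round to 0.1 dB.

At s = jω = j200:
zero (s+545): 545 + j200 → |·| = √(545²+200²) = √337025 ≈ 580.54, ∠ = arctan(200/545) ≈ 20.15°
pole (s+2000): 2000 + j200 → |·| = √(2000²+200²) = √4040000 ≈ 2010, ∠ = arctan(200/2000) ≈ 5.71°
|T| = 20 · 580.54 / 2010 ≈ 5.7765
Gain = 20 log₁₀(5.7765) ≈ 15.23 dB

15.2 dB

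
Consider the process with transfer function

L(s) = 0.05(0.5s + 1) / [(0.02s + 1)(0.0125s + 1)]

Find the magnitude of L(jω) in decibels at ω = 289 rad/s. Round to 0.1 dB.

-9.7 dB

At ω = 289 rad/s:
zero (1 + j289·0.5) = 1 + j144.5 → |·| ≈ 144.5, ∠ ≈ 89.60°
pole (1 + j289·0.02) = 1 + j5.78 → |·| ≈ 5.8659, ∠ ≈ 80.18°
pole (1 + j289·0.0125) = 1 + j3.6125 → |·| ≈ 3.7484, ∠ ≈ 74.53°
|L| = 0.05 · 144.5 / (5.8659 · 3.7484) ≈ 0.32859
Gain = 20 log₁₀(0.32859) ≈ -9.67 dB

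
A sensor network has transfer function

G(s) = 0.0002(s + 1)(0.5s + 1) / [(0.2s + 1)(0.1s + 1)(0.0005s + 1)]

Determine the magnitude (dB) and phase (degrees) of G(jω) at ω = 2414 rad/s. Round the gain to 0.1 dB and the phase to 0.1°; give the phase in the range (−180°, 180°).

At ω = 2414 rad/s:
zero (1 + j2414·1) = 1 + j2414 → |·| ≈ 2414, ∠ ≈ 89.98°
zero (1 + j2414·0.5) = 1 + j1207 → |·| ≈ 1207, ∠ ≈ 89.95°
pole (1 + j2414·0.2) = 1 + j482.8 → |·| ≈ 482.8, ∠ ≈ 89.88°
pole (1 + j2414·0.1) = 1 + j241.4 → |·| ≈ 241.4, ∠ ≈ 89.76°
pole (1 + j2414·0.0005) = 1 + j1.207 → |·| ≈ 1.5674, ∠ ≈ 50.36°
|G| = 0.0002 · 2414 · 1207 / (482.8 · 241.4 · 1.5674) ≈ 0.00319
Gain = 20 log₁₀(0.00319) ≈ -49.92 dB
∠G = (89.98° + 89.95°) − (89.88° + 89.76° + 50.36°) = -50.07°

-49.9 dB, -50.1°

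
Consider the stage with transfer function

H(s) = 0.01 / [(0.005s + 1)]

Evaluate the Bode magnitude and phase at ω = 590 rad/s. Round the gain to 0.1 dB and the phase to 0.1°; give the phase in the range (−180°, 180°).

-49.9 dB, -71.3°

At ω = 590 rad/s:
pole (1 + j590·0.005) = 1 + j2.95 → |·| ≈ 3.1149, ∠ ≈ 71.27°
|H| = 0.01 · 1 / (3.1149) ≈ 0.0032104
Gain = 20 log₁₀(0.0032104) ≈ -49.87 dB
∠H = (0°) − (71.27°) = -71.27°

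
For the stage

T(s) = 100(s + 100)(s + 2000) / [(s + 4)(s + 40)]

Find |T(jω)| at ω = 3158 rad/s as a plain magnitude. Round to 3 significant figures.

118

At s = jω = j3158:
zero (s+100): 100 + j3158 → |·| = √(100²+3158²) = √9982964 ≈ 3159.6, ∠ = arctan(3158/100) ≈ 88.19°
zero (s+2000): 2000 + j3158 → |·| = √(2000²+3158²) = √13972964 ≈ 3738, ∠ = arctan(3158/2000) ≈ 57.65°
pole (s+4): 4 + j3158 → |·| = √(4²+3158²) = √9972980 ≈ 3158, ∠ = arctan(3158/4) ≈ 89.93°
pole (s+40): 40 + j3158 → |·| = √(40²+3158²) = √9974564 ≈ 3158.3, ∠ = arctan(3158/40) ≈ 89.27°
|T| = 100 · 1.1811e+07 / 9.9739e+06 ≈ 118.42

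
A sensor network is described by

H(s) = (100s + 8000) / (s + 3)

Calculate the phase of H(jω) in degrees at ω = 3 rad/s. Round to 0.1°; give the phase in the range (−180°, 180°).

Substitute s = j3:
Numerator: 100(j3) + 8000 = 8000 + j300
Denominator: (j3) + 3 = 3 + j3
|N| = √(8000² + 300²) ≈ 8005.6, ∠N ≈ 2.15°
|D| = √(3² + 3²) ≈ 4.2426, ∠D ≈ 45.00°
∠H = 2.15° − 45.00° = -42.85°

-42.9°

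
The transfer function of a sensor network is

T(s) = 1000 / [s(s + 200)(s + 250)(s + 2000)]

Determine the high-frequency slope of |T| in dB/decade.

Each pole contributes −20 dB/decade at high frequency; each zero contributes +20 dB/decade.
Net: 0 zero(s) − 4 pole(s) → -80 dB/decade.

-80 dB/decade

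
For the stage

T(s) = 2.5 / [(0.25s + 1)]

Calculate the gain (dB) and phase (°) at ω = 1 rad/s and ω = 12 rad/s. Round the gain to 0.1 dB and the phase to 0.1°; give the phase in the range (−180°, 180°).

ω = 1: 7.7 dB, -14.0°; ω = 12: -2.0 dB, -71.6°

At ω = 1 rad/s:
pole (1 + j1·0.25) = 1 + j0.25 → |·| ≈ 1.0308, ∠ ≈ 14.04°
|T| = 2.5 · 1 / (1.0308) ≈ 2.4253
Gain = 20 log₁₀(2.4253) ≈ 7.70 dB
∠T = (0°) − (14.04°) = -14.04°

At ω = 12 rad/s:
pole (1 + j12·0.25) = 1 + j3 → |·| ≈ 3.1623, ∠ ≈ 71.57°
|T| = 2.5 · 1 / (3.1623) ≈ 0.79056
Gain = 20 log₁₀(0.79056) ≈ -2.04 dB
∠T = (0°) − (71.57°) = -71.57°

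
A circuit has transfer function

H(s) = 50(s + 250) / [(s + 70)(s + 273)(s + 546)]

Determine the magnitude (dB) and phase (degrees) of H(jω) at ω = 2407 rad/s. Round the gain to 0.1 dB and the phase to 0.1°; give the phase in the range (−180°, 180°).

-101.5 dB, -165.0°

At s = jω = j2407:
zero (s+250): 250 + j2407 → |·| = √(250²+2407²) = √5856149 ≈ 2419.9, ∠ = arctan(2407/250) ≈ 84.07°
pole (s+70): 70 + j2407 → |·| = √(70²+2407²) = √5798549 ≈ 2408, ∠ = arctan(2407/70) ≈ 88.33°
pole (s+273): 273 + j2407 → |·| = √(273²+2407²) = √5868178 ≈ 2422.4, ∠ = arctan(2407/273) ≈ 83.53°
pole (s+546): 546 + j2407 → |·| = √(546²+2407²) = √6091765 ≈ 2468.2, ∠ = arctan(2407/546) ≈ 77.22°
|H| = 50 · 2419.9 / 1.4397e+10 ≈ 8.4042e-06
Gain = 20 log₁₀(8.4042e-06) ≈ -101.51 dB
∠H = 84.07° − 249.08° = -165.01°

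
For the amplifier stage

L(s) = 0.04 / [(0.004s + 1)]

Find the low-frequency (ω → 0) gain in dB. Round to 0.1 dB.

-28.0 dB

L(0) = 0.04 · 1 / 1 = 0.04
20 log₁₀(0.04) ≈ -27.96 dB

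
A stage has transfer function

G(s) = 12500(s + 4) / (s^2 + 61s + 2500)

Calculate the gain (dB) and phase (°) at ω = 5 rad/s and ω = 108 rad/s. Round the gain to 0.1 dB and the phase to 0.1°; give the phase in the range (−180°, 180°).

ω = 5: 30.1 dB, 44.3°; ω = 108: 41.6 dB, -56.4°

At s = jω = j5:
zero (s+4): 4 + j5 → |·| = √(4²+5²) = √41 ≈ 6.4031, ∠ = arctan(5/4) ≈ 51.34°
quadratic: (j5)² + 61·j5 + 2500 = 2475 + j305 → |·| ≈ 2493.7, ∠ ≈ 7.03°
|G| = 12500 · 6.4031 / 2493.7 ≈ 32.096
Gain = 20 log₁₀(32.096) ≈ 30.13 dB
∠G = 51.34° − 7.03° = 44.31°

At s = jω = j108:
zero (s+4): 4 + j108 → |·| = √(4²+108²) = √11680 ≈ 108.07, ∠ = arctan(108/4) ≈ 87.88°
quadratic: (j108)² + 61·j108 + 2500 = -9164 + j6588 → |·| ≈ 11286, ∠ ≈ 144.29°
|G| = 12500 · 108.07 / 11286 ≈ 119.69
Gain = 20 log₁₀(119.69) ≈ 41.56 dB
∠G = 87.88° − 144.29° = -56.41°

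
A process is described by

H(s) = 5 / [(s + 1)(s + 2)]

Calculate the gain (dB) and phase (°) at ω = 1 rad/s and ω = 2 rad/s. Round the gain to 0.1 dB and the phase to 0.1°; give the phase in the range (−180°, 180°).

ω = 1: 4.0 dB, -71.6°; ω = 2: -2.0 dB, -108.4°

At s = jω = j1:
pole (s+1): 1 + j1 → |·| = √(1²+1²) = √2 ≈ 1.4142, ∠ = arctan(1/1) ≈ 45.00°
pole (s+2): 2 + j1 → |·| = √(2²+1²) = √5 ≈ 2.2361, ∠ = arctan(1/2) ≈ 26.57°
|H| = 5 / 3.1623 ≈ 1.5811
Gain = 20 log₁₀(1.5811) ≈ 3.98 dB
∠H = 0.00° − 71.57° = -71.57°

At s = jω = j2:
pole (s+1): 1 + j2 → |·| = √(1²+2²) = √5 ≈ 2.2361, ∠ = arctan(2/1) ≈ 63.43°
pole (s+2): 2 + j2 → |·| = √(2²+2²) = √8 ≈ 2.8284, ∠ = arctan(2/2) ≈ 45.00°
|H| = 5 / 6.3246 ≈ 0.79056
Gain = 20 log₁₀(0.79056) ≈ -2.04 dB
∠H = 0.00° − 108.43° = -108.43°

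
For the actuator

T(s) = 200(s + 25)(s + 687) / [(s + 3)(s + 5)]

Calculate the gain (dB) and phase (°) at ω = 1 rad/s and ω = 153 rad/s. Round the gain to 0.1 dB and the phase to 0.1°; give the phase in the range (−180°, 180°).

At s = jω = j1:
zero (s+25): 25 + j1 → |·| = √(25²+1²) = √626 ≈ 25.02, ∠ = arctan(1/25) ≈ 2.29°
zero (s+687): 687 + j1 → |·| = √(687²+1²) = √471970 ≈ 687, ∠ = arctan(1/687) ≈ 0.08°
pole (s+3): 3 + j1 → |·| = √(3²+1²) = √10 ≈ 3.1623, ∠ = arctan(1/3) ≈ 18.43°
pole (s+5): 5 + j1 → |·| = √(5²+1²) = √26 ≈ 5.099, ∠ = arctan(1/5) ≈ 11.31°
|T| = 200 · 17189 / 16.125 ≈ 2.132e+05
Gain = 20 log₁₀(2.132e+05) ≈ 106.58 dB
∠T = 2.37° − 29.74° = -27.37°

At s = jω = j153:
zero (s+25): 25 + j153 → |·| = √(25²+153²) = √24034 ≈ 155.03, ∠ = arctan(153/25) ≈ 80.72°
zero (s+687): 687 + j153 → |·| = √(687²+153²) = √495378 ≈ 703.83, ∠ = arctan(153/687) ≈ 12.56°
pole (s+3): 3 + j153 → |·| = √(3²+153²) = √23418 ≈ 153.03, ∠ = arctan(153/3) ≈ 88.88°
pole (s+5): 5 + j153 → |·| = √(5²+153²) = √23434 ≈ 153.08, ∠ = arctan(153/5) ≈ 88.13°
|T| = 200 · 1.0911e+05 / 23426 ≈ 931.53
Gain = 20 log₁₀(931.53) ≈ 59.38 dB
∠T = 93.28° − 177.01° = -83.73°

ω = 1: 106.6 dB, -27.4°; ω = 153: 59.4 dB, -83.7°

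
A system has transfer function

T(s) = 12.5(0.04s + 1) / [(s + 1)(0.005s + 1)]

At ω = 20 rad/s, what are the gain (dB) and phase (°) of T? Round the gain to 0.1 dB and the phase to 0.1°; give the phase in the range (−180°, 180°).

At ω = 20 rad/s:
zero (1 + j20·0.04) = 1 + j0.8 → |·| ≈ 1.2806, ∠ ≈ 38.66°
pole (1 + j20·1) = 1 + j20 → |·| ≈ 20.025, ∠ ≈ 87.14°
pole (1 + j20·0.005) = 1 + j0.1 → |·| ≈ 1.005, ∠ ≈ 5.71°
|T| = 12.5 · 1.2806 / (20.025 · 1.005) ≈ 0.7954
Gain = 20 log₁₀(0.7954) ≈ -1.99 dB
∠T = (38.66°) − (87.14° + 5.71°) = -54.19°

-2.0 dB, -54.2°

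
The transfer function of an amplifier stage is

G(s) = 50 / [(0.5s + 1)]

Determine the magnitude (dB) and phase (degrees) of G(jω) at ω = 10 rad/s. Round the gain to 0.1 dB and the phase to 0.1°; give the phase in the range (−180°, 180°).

At ω = 10 rad/s:
pole (1 + j10·0.5) = 1 + j5 → |·| ≈ 5.099, ∠ ≈ 78.69°
|G| = 50 · 1 / (5.099) ≈ 9.8058
Gain = 20 log₁₀(9.8058) ≈ 19.83 dB
∠G = (0°) − (78.69°) = -78.69°

19.8 dB, -78.7°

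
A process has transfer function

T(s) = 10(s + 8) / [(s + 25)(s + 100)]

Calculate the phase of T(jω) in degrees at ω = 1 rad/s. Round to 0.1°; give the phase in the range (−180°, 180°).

At s = jω = j1:
zero (s+8): 8 + j1 → |·| = √(8²+1²) = √65 ≈ 8.0623, ∠ = arctan(1/8) ≈ 7.13°
pole (s+25): 25 + j1 → |·| = √(25²+1²) = √626 ≈ 25.02, ∠ = arctan(1/25) ≈ 2.29°
pole (s+100): 100 + j1 → |·| = √(100²+1²) = √10001 ≈ 100, ∠ = arctan(1/100) ≈ 0.57°
∠T = 7.13° − 2.86° = 4.27°

4.3°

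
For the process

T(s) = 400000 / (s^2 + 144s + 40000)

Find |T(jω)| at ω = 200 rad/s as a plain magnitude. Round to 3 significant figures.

At s = jω = j200:
quadratic: (j200)² + 144·j200 + 40000 = 0 + j28800 → |·| ≈ 28800, ∠ ≈ 90.00°
|T| = 400000 / 28800 ≈ 13.889

13.9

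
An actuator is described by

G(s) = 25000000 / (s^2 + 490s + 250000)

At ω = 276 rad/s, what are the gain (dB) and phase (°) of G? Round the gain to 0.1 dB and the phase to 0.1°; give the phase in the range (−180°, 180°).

41.1 dB, -37.9°

At s = jω = j276:
quadratic: (j276)² + 490·j276 + 250000 = 173824 + j135240 → |·| ≈ 2.2024e+05, ∠ ≈ 37.88°
|G| = 25000000 / 2.2024e+05 ≈ 113.51
Gain = 20 log₁₀(113.51) ≈ 41.10 dB
∠G = 0.00° − 37.88° = -37.88°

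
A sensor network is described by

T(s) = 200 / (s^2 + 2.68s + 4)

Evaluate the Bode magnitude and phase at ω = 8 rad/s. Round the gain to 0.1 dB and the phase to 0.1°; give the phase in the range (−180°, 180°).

At s = jω = j8:
quadratic: (j8)² + 2.68·j8 + 4 = -60 + j21.44 → |·| ≈ 63.716, ∠ ≈ 160.34°
|T| = 200 / 63.716 ≈ 3.1389
Gain = 20 log₁₀(3.1389) ≈ 9.94 dB
∠T = 0.00° − 160.34° = -160.34°

9.9 dB, -160.3°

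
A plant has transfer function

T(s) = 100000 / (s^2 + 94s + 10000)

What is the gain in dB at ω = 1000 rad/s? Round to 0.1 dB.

At s = jω = j1000:
quadratic: (j1000)² + 94·j1000 + 10000 = -990000 + j94000 → |·| ≈ 9.9445e+05, ∠ ≈ 174.58°
|T| = 100000 / 9.9445e+05 ≈ 0.10056
Gain = 20 log₁₀(0.10056) ≈ -19.95 dB

-20.0 dB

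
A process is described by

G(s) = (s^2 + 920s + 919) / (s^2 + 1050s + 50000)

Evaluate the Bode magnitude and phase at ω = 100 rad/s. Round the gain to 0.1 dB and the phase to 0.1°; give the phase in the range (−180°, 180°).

-1.7 dB, 26.5°

Substitute s = j100:
Numerator: (j100)^2 + 920(j100) + 919 = -9081 + j92000
Denominator: (j100)^2 + 1050(j100) + 50000 = 40000 + j105000
|N| = √(9081² + 92000²) ≈ 92447, ∠N ≈ 95.64°
|D| = √(40000² + 105000²) ≈ 1.1236e+05, ∠D ≈ 69.15°
|G| = 92447 / 1.1236e+05 ≈ 0.82278
Gain = 20 log₁₀(0.82278) ≈ -1.69 dB
∠G = 95.64° − 69.15° = 26.49°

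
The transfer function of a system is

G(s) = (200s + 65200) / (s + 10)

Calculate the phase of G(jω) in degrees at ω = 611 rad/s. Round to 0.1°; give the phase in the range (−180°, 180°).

Substitute s = j611:
Numerator: 200(j611) + 65200 = 65200 + j122200
Denominator: (j611) + 10 = 10 + j611
|N| = √(65200² + 122200²) ≈ 1.3851e+05, ∠N ≈ 61.92°
|D| = √(10² + 611²) ≈ 611.08, ∠D ≈ 89.06°
∠G = 61.92° − 89.06° = -27.14°

-27.1°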